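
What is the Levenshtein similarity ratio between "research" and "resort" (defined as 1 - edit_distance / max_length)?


Word 1: "research" (length 8)
Word 2: "resort" (length 6)
One optimal edit sequence:
  1. keep 'r'
  2. keep 'e'
  3. keep 's'
  4. delete 'e'  (+1)
  5. substitute 'a' -> 'o'  (+1)
  6. keep 'r'
  7. delete 'c'  (+1)
  8. substitute 'h' -> 't'  (+1)
Edit distance = 4
Max length = max(8, 6) = 8
Similarity = 1 - 4/8
= 0.5000


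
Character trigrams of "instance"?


Word: "instance" (length 8)
Number of trigrams = 8 - 3 + 1 = 6
  Position 0: "ins"
  Position 1: "nst"
  Position 2: "sta"
  Position 3: "tan"
  Position 4: "anc"
  Position 5: "nce"
Trigrams = "ins", "nst", "sta", "tan", "anc", "nce"


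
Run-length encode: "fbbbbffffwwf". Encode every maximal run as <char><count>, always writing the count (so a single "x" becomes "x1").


String: "fbbbbffffwwf"
Scanning for consecutive runs:
  'f' x 1
  'b' x 4
  'f' x 4
  'w' x 2
  'f' x 1
RLE = "f1b4f4w2f1"


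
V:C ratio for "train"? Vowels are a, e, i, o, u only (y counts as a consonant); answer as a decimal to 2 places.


Word: "train"
Vowels (a,e,i,o,u): 2
Consonants: 3
Ratio = 2/3
= 0.67


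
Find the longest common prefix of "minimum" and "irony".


Word 1: "minimum"
Word 2: "irony"
Comparing from start:
  Pos 0: 'm' != 'i' (stop)
LCP = "" (length 0)


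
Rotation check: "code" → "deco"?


Word: "code", Candidate: "deco"
Method: check if candidate is substring of word+word
"codecode" contains "deco"? Yes
Is rotation = Yes


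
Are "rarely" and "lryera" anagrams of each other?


Word 1: "rarely" → sorted: aelrry
Word 2: "lryera" → sorted: aelrry
Same letters? aelrry == aelrry
Anagram = Yes


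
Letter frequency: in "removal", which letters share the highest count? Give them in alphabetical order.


Word: "removal"
Letter counts:
  'a': 1
  'e': 1
  'l': 1
  'm': 1
  'o': 1
  'r': 1
  'v': 1
Maximum count = 1
Most frequent = 'a', 'e', 'l', 'm', 'o', 'r', 'v' (1 time each)


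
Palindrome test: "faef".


Word: "faef"
Reversed: "feaf"
Forward == Backward? faef != feaf
Palindrome = No


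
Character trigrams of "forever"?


Word: "forever" (length 7)
Number of trigrams = 7 - 3 + 1 = 5
  Position 0: "for"
  Position 1: "ore"
  Position 2: "rev"
  Position 3: "eve"
  Position 4: "ver"
Trigrams = "for", "ore", "rev", "eve", "ver"


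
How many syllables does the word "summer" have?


Word: "summer"
Syllable breakdown: sum-mer
Counting: 2 parts
= 2 syllables


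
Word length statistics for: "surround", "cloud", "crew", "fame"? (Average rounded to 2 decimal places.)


Lengths: "surround"=8, "cloud"=5, "crew"=4, "fame"=4
Sum = 21, Count = 4
Average = 21/4 = 5.25
= avg=5.25, min=4, max=8


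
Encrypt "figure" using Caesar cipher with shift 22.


Word: "figure"
Shift: 22
Each letter → (letter + shift) mod 26:
  'f' (5) + 22 = 1 → 'b'
  'i' (8) + 22 = 4 → 'e'
  'g' (6) + 22 = 2 → 'c'
  'u' (20) + 22 = 16 → 'q'
  'r' (17) + 22 = 13 → 'n'
  'e' (4) + 22 = 0 → 'a'
Result = "becqna"


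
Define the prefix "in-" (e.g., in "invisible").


Prefix: in-
Example: invisible (in- + visible)
Meaning = not / into


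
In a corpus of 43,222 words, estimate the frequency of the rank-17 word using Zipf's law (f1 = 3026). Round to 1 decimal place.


Zipf's law: f(r) = f(1) / r
f(1) = 3026
f(17) = 3026 / 17
= 178.0 occurrences


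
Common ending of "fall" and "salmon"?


Word 1: "fall"
Word 2: "salmon"
Comparing from end:
  Pos -1: 'l' != 'n' (stop)
LCS = "" (length 0)


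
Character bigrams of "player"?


Word: "player" (length 6)
Number of bigrams = 6 - 2 + 1 = 5
  Position 0: "pl"
  Position 1: "la"
  Position 2: "ay"
  Position 3: "ye"
  Position 4: "er"
Bigrams = "pl", "la", "ay", "ye", "er"


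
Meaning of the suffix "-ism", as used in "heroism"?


Suffix: -ism
Example: heroism = hero + -ism
Meaning = belief / practice


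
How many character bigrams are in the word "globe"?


Word: "globe" (length 5)
Number of 2-grams = length - 2 + 1 = 5 - 2 + 1
= 4


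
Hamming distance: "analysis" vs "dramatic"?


Comparing character by character (same length = 8):
  Pos 0: 'a' vs 'd' !=
  Pos 1: 'n' vs 'r' !=
  Pos 2: 'a' vs 'a' =
  Pos 3: 'l' vs 'm' !=
  Pos 4: 'y' vs 'a' !=
  Pos 5: 's' vs 't' !=
  Pos 6: 'i' vs 'i' =
  Pos 7: 's' vs 'c' !=
Hamming distance = 6


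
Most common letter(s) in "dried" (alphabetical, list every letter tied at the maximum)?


Word: "dried"
Letter counts:
  'd': 2
  'e': 1
  'i': 1
  'r': 1
Maximum count = 2
Most frequent = 'd' (2 times each)


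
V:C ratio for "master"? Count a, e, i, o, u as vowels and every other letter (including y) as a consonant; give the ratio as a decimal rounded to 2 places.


Word: "master"
Vowels (a,e,i,o,u): 2
Consonants: 4
Ratio = 2/4
= 0.50


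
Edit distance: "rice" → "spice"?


Word 1: "rice" (length 4)
Word 2: "spice" (length 5)
One optimal edit sequence (insert/delete/substitute each cost 1):
  1. insert 's'  (+1)
  2. substitute 'r' -> 'p'  (+1)
  3. keep 'i'
  4. keep 'c'
  5. keep 'e'
Total edit operations: 2
Edit distance = 2


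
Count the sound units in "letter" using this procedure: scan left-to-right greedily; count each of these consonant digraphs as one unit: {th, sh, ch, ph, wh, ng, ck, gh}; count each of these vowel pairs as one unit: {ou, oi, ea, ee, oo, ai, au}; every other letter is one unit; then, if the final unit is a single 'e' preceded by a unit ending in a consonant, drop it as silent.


Word: "letter" (6 letters)
Left-to-right scan:
  (1) 'l' (letter)
  (2) 'e' (letter)
  (3) 't' (letter)
  (4) 't' (letter)
  (5) 'e' (letter)
  (6) 'r' (letter)
Units from scan: 6
Sound units = 6 units


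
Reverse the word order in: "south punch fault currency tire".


Original: "south punch fault currency tire"
Words (1..n): south | punch | fault | currency | tire
Reversed (n..1): tire | currency | fault | punch | south
Result = "tire currency fault punch south"


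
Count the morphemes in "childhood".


Word: "childhood"
Morphemes: child + -hood
Each morpheme carries meaning
= 2 morphemes


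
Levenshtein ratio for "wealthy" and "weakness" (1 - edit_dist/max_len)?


Word 1: "wealthy" (length 7)
Word 2: "weakness" (length 8)
One optimal edit sequence:
  1. keep 'w'
  2. keep 'e'
  3. keep 'a'
  4. insert 'k'  (+1)
  5. substitute 'l' -> 'n'  (+1)
  6. substitute 't' -> 'e'  (+1)
  7. substitute 'h' -> 's'  (+1)
  8. substitute 'y' -> 's'  (+1)
Edit distance = 5
Max length = max(7, 8) = 8
Similarity = 1 - 5/8
= 0.3750


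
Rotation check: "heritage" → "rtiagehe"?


Word: "heritage", Candidate: "rtiagehe"
Method: check if candidate is substring of word+word
"heritageheritage" contains "rtiagehe"? No
Is rotation = No


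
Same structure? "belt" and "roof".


Pattern of "belt": [0, 1, 2, 3]
Pattern of "roof": [0, 1, 1, 2]
Patterns do not match
Same pattern = No


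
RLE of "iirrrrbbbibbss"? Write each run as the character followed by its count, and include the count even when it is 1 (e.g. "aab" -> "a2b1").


String: "iirrrrbbbibbss"
Scanning for consecutive runs:
  'i' x 2
  'r' x 4
  'b' x 3
  'i' x 1
  'b' x 2
  's' x 2
RLE = "i2r4b3i1b2s2"


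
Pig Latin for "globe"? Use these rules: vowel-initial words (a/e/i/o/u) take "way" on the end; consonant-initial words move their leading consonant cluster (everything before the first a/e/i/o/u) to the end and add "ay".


Word: "globe"
Starts with consonant(s) → move to end, add 'ay'
Consonant cluster: "gl"
Pig Latin = "obeglay"


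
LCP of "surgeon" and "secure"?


Word 1: "surgeon"
Word 2: "secure"
Comparing from start:
  Pos 0: 's' == 's'
  Pos 1: 'u' != 'e' (stop)
LCP = "s" (length 1)


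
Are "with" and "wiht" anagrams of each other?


Word 1: "with" → sorted: hitw
Word 2: "wiht" → sorted: hitw
Same letters? hitw == hitw
Anagram = Yes


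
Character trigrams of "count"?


Word: "count" (length 5)
Number of trigrams = 5 - 3 + 1 = 3
  Position 0: "cou"
  Position 1: "oun"
  Position 2: "unt"
Trigrams = "cou", "oun", "unt"


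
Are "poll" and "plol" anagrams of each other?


Word 1: "poll" → sorted: llop
Word 2: "plol" → sorted: llop
Same letters? llop == llop
Anagram = Yes


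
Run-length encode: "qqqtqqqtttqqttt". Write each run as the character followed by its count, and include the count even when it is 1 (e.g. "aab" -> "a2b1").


String: "qqqtqqqtttqqttt"
Scanning for consecutive runs:
  'q' x 3
  't' x 1
  'q' x 3
  't' x 3
  'q' x 2
  't' x 3
RLE = "q3t1q3t3q2t3"


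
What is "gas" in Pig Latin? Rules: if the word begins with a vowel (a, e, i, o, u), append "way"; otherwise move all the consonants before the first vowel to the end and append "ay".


Word: "gas"
Starts with consonant(s) → move to end, add 'ay'
Consonant cluster: "g"
Pig Latin = "asgay"


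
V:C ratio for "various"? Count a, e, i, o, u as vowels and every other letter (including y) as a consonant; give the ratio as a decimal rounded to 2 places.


Word: "various"
Vowels (a,e,i,o,u): 4
Consonants: 3
Ratio = 4/3
= 1.33


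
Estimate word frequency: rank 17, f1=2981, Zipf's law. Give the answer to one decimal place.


Zipf's law: f(r) = f(1) / r
f(1) = 2981
f(17) = 2981 / 17
= 175.4 occurrences


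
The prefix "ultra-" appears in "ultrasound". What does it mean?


Prefix: ultra-
Example: ultrasound = ultra- + sound
Meaning = beyond


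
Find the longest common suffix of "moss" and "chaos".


Word 1: "moss"
Word 2: "chaos"
Comparing from end:
  Pos -1: 's' == 's'
  Pos -2: 's' != 'o' (stop)
LCS = "s" (length 1)


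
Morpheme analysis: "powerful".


Word: "powerful"
Morphemes: power / -ful
Each morpheme carries meaning
= 2 morphemes


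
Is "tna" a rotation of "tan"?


Word: "tan", Candidate: "tna"
Method: check if candidate is substring of word+word
"tantan" contains "tna"? No
Is rotation = No


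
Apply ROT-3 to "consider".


Word: "consider"
Shift: 3
Each letter → (letter + shift) mod 26:
  'c' (2) + 3 = 5 → 'f'
  'o' (14) + 3 = 17 → 'r'
  'n' (13) + 3 = 16 → 'q'
  's' (18) + 3 = 21 → 'v'
  'i' (8) + 3 = 11 → 'l'
  'd' (3) + 3 = 6 → 'g'
  'e' (4) + 3 = 7 → 'h'
  'r' (17) + 3 = 20 → 'u'
Result = "frqvlghu"


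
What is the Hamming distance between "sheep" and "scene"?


Comparing character by character (same length = 5):
  Pos 0: 's' vs 's' =
  Pos 1: 'h' vs 'c' !=
  Pos 2: 'e' vs 'e' =
  Pos 3: 'e' vs 'n' !=
  Pos 4: 'p' vs 'e' !=
Hamming distance = 3


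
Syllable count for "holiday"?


Word: "holiday"
Syllable breakdown: hol-i-day
Counting: 3 parts
= 3 syllables


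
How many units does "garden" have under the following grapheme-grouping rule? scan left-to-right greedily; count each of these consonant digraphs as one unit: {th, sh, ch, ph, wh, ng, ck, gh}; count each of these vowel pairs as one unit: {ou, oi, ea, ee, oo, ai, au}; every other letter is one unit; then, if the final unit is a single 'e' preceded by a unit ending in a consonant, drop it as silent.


Word: "garden" (6 letters)
Left-to-right scan:
  [1] 'g' (letter)
  [2] 'a' (letter)
  [3] 'r' (letter)
  [4] 'd' (letter)
  [5] 'e' (letter)
  [6] 'n' (letter)
Units from scan: 6
Sound units = 6 units


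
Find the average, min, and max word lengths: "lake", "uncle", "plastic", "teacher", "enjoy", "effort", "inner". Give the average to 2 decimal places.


Lengths: "lake"=4, "uncle"=5, "plastic"=7, "teacher"=7, "enjoy"=5, "effort"=6, "inner"=5
Sum = 39, Count = 7
Average = 39/7 = 5.57
= avg=5.57, min=4, max=7


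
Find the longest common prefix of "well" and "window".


Word 1: "well"
Word 2: "window"
Comparing from start:
  Pos 0: 'w' == 'w'
  Pos 1: 'e' != 'i' (stop)
LCP = "w" (length 1)


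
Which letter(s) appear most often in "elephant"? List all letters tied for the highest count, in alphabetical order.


Word: "elephant"
Letter counts:
  'a': 1
  'e': 2
  'h': 1
  'l': 1
  'n': 1
  'p': 1
  't': 1
Maximum count = 2
Most frequent = 'e' (2 times each)


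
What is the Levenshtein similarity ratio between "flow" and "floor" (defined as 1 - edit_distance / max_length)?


Word 1: "flow" (length 4)
Word 2: "floor" (length 5)
One optimal edit sequence:
  1. keep 'f'
  2. keep 'l'
  3. insert 'o'  (+1)
  4. keep 'o'
  5. substitute 'w' -> 'r'  (+1)
Edit distance = 2
Max length = max(4, 5) = 5
Similarity = 1 - 2/5
= 0.6000


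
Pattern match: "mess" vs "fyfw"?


Pattern of "mess": [0, 1, 2, 2]
Pattern of "fyfw": [0, 1, 0, 2]
Patterns do not match
Same pattern = No


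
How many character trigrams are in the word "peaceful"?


Word: "peaceful" (length 8)
Number of 3-grams = length - 3 + 1 = 8 - 3 + 1
= 6


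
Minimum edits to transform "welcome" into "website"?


Word 1: "welcome" (length 7)
Word 2: "website" (length 7)
One optimal edit sequence (insert/delete/substitute each cost 1):
  1. keep 'w'
  2. keep 'e'
  3. substitute 'l' -> 'b'  (+1)
  4. substitute 'c' -> 's'  (+1)
  5. substitute 'o' -> 'i'  (+1)
  6. substitute 'm' -> 't'  (+1)
  7. keep 'e'
Total edit operations: 4
Edit distance = 4


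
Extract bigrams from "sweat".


Word: "sweat" (length 5)
Number of bigrams = 5 - 2 + 1 = 4
  Position 0: "sw"
  Position 1: "we"
  Position 2: "ea"
  Position 3: "at"
Bigrams = "sw", "we", "ea", "at"


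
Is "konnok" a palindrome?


Word: "konnok"
Reversed: "konnok"
Forward == Backward? konnok == konnok
Palindrome = Yes


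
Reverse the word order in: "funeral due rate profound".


Original: "funeral due rate profound"
Words (1..n): funeral | due | rate | profound
Reversed (n..1): profound | rate | due | funeral
Result = "profound rate due funeral"


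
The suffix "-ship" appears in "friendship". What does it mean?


Suffix: -ship
Example: friendship = friend + -ship
Meaning = state / position


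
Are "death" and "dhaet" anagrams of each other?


Word 1: "death" → sorted: adeht
Word 2: "dhaet" → sorted: adeht
Same letters? adeht == adeht
Anagram = Yes


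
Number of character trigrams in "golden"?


Word: "golden" (length 6)
Number of 3-grams = length - 3 + 1 = 6 - 3 + 1
= 4


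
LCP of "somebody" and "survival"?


Word 1: "somebody"
Word 2: "survival"
Comparing from start:
  Pos 0: 's' == 's'
  Pos 1: 'o' != 'u' (stop)
LCP = "s" (length 1)


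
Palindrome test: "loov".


Word: "loov"
Reversed: "vool"
Forward == Backward? loov != vool
Palindrome = No


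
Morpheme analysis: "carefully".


Word: "carefully"
Morphemes: care / -ful / -ly
Each morpheme carries meaning
= 3 morphemes


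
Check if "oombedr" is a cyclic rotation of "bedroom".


Word: "bedroom", Candidate: "oombedr"
Method: check if candidate is substring of word+word
"bedroombedroom" contains "oombedr"? Yes
Is rotation = Yes


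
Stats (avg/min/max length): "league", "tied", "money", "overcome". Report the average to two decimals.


Lengths: "league"=6, "tied"=4, "money"=5, "overcome"=8
Sum = 23, Count = 4
Average = 23/4 = 5.75
= avg=5.75, min=4, max=8


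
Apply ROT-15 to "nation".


Word: "nation"
Shift: 15
Each letter → (letter + shift) mod 26:
  'n' (13) + 15 = 2 → 'c'
  'a' (0) + 15 = 15 → 'p'
  't' (19) + 15 = 8 → 'i'
  'i' (8) + 15 = 23 → 'x'
  'o' (14) + 15 = 3 → 'd'
  'n' (13) + 15 = 2 → 'c'
Result = "cpixdc"


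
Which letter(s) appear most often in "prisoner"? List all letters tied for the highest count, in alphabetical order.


Word: "prisoner"
Letter counts:
  'e': 1
  'i': 1
  'n': 1
  'o': 1
  'p': 1
  'r': 2
  's': 1
Maximum count = 2
Most frequent = 'r' (2 times each)


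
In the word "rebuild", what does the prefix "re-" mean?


Prefix: re-
Example: rebuild (re- + build)
Meaning = again


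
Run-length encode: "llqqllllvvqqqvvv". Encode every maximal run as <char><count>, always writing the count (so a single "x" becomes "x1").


String: "llqqllllvvqqqvvv"
Scanning for consecutive runs:
  'l' x 2
  'q' x 2
  'l' x 4
  'v' x 2
  'q' x 3
  'v' x 3
RLE = "l2q2l4v2q3v3"


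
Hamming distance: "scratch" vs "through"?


Comparing character by character (same length = 7):
  Pos 0: 's' vs 't' !=
  Pos 1: 'c' vs 'h' !=
  Pos 2: 'r' vs 'r' =
  Pos 3: 'a' vs 'o' !=
  Pos 4: 't' vs 'u' !=
  Pos 5: 'c' vs 'g' !=
  Pos 6: 'h' vs 'h' =
Hamming distance = 5


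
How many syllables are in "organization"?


Word: "organization"
Syllable breakdown: or | gan | i | za | tion
Counting: 5 parts
= 5 syllables


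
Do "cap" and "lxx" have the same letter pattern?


Pattern of "cap": [0, 1, 2]
Pattern of "lxx": [0, 1, 1]
Patterns do not match
Same pattern = No


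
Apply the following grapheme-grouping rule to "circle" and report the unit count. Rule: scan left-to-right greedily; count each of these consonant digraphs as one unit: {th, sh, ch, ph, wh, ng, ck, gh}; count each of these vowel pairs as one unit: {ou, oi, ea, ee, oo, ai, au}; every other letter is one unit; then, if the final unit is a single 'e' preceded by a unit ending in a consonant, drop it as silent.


Word: "circle" (6 letters)
Left-to-right scan:
  (1) 'c' (letter)
  (2) 'i' (letter)
  (3) 'r' (letter)
  (4) 'c' (letter)
  (5) 'l' (letter)
  (6) 'e' (letter)
Units from scan: 6
Final unit is 'e' after a consonant -> drop as silent (-1)
Sound units = 5 units


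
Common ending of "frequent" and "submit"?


Word 1: "frequent"
Word 2: "submit"
Comparing from end:
  Pos -1: 't' == 't'
  Pos -2: 'n' != 'i' (stop)
LCS = "t" (length 1)


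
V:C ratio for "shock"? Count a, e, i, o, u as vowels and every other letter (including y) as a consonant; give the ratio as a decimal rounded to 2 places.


Word: "shock"
Vowels (a,e,i,o,u): 1
Consonants: 4
Ratio = 1/4
= 0.25


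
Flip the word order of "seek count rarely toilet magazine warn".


Original: "seek count rarely toilet magazine warn"
Words (1..n): seek | count | rarely | toilet | magazine | warn
Reversed (n..1): warn | magazine | toilet | rarely | count | seek
Result = "warn magazine toilet rarely count seek"


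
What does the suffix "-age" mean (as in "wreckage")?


Suffix: -age
As in: wreckage -> wreck + -age
Meaning = result / collection


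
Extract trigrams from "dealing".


Word: "dealing" (length 7)
Number of trigrams = 7 - 3 + 1 = 5
  Position 0: "dea"
  Position 1: "eal"
  Position 2: "ali"
  Position 3: "lin"
  Position 4: "ing"
Trigrams = "dea", "eal", "ali", "lin", "ing"


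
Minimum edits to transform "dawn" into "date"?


Word 1: "dawn" (length 4)
Word 2: "date" (length 4)
One optimal edit sequence (insert/delete/substitute each cost 1):
  1. keep 'd'
  2. keep 'a'
  3. substitute 'w' -> 't'  (+1)
  4. substitute 'n' -> 'e'  (+1)
Total edit operations: 2
Edit distance = 2


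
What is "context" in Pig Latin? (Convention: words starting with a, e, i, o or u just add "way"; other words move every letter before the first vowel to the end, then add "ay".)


Word: "context"
Starts with consonant(s) → move to end, add 'ay'
Consonant cluster: "c"
Pig Latin = "ontextcay"


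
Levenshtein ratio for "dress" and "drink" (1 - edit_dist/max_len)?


Word 1: "dress" (length 5)
Word 2: "drink" (length 5)
One optimal edit sequence:
  1. keep 'd'
  2. keep 'r'
  3. substitute 'e' -> 'i'  (+1)
  4. substitute 's' -> 'n'  (+1)
  5. substitute 's' -> 'k'  (+1)
Edit distance = 3
Max length = max(5, 5) = 5
Similarity = 1 - 3/5
= 0.4000


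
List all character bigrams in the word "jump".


Word: "jump" (length 4)
Number of bigrams = 4 - 2 + 1 = 3
  Position 0: "ju"
  Position 1: "um"
  Position 2: "mp"
Bigrams = "ju", "um", "mp"


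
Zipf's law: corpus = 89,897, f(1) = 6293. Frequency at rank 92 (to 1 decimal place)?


Zipf's law: f(r) = f(1) / r
f(1) = 6293
f(92) = 6293 / 92
= 68.4 occurrences


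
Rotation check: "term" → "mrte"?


Word: "term", Candidate: "mrte"
Method: check if candidate is substring of word+word
"termterm" contains "mrte"? No
Is rotation = No


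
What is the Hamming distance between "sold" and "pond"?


Comparing character by character (same length = 4):
  Pos 0: 's' vs 'p' !=
  Pos 1: 'o' vs 'o' =
  Pos 2: 'l' vs 'n' !=
  Pos 3: 'd' vs 'd' =
Hamming distance = 2


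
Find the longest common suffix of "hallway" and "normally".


Word 1: "hallway"
Word 2: "normally"
Comparing from end:
  Pos -1: 'y' == 'y'
  Pos -2: 'a' != 'l' (stop)
LCS = "y" (length 1)


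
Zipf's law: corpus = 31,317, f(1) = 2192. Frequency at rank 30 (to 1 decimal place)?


Zipf's law: f(r) = f(1) / r
f(1) = 2192
f(30) = 2192 / 30
= 73.1 occurrences


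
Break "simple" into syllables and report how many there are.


Word: "simple"
Syllable breakdown: sim | ple
Counting: 2 parts
= 2 syllables


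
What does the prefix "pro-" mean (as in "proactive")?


Prefix: pro-
Example: proactive (pro- + active)
Meaning = forward / in favor of


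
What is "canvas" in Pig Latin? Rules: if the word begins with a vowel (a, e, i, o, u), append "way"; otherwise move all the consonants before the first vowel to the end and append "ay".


Word: "canvas"
Starts with consonant(s) → move to end, add 'ay'
Consonant cluster: "c"
Pig Latin = "anvascay"


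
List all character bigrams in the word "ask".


Word: "ask" (length 3)
Number of bigrams = 3 - 2 + 1 = 2
  Position 0: "as"
  Position 1: "sk"
Bigrams = "as", "sk"


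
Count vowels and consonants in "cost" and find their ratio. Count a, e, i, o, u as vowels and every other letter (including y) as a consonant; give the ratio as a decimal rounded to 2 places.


Word: "cost"
Vowels (a,e,i,o,u): 1
Consonants: 3
Ratio = 1/3
= 0.33


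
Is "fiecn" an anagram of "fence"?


Word 1: "fence" → sorted: ceefn
Word 2: "fiecn" → sorted: cefin
Same letters? ceefn != cefin
Anagram = No


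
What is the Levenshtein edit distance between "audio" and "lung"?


Word 1: "audio" (length 5)
Word 2: "lung" (length 4)
One optimal edit sequence (insert/delete/substitute each cost 1):
  1. substitute 'a' -> 'l'  (+1)
  2. keep 'u'
  3. delete 'd'  (+1)
  4. substitute 'i' -> 'n'  (+1)
  5. substitute 'o' -> 'g'  (+1)
Total edit operations: 4
Edit distance = 4


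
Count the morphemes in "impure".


Word: "impure"
Morphemes: im- | pure
Each morpheme carries meaning
= 2 morphemes


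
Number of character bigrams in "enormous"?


Word: "enormous" (length 8)
Number of 2-grams = length - 2 + 1 = 8 - 2 + 1
= 7


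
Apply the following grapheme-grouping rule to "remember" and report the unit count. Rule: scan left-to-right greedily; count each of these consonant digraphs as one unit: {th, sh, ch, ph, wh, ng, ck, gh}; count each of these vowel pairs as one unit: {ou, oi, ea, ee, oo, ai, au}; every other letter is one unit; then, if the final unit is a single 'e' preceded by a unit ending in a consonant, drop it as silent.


Word: "remember" (8 letters)
Left-to-right scan:
  1. 'r' (letter)
  2. 'e' (letter)
  3. 'm' (letter)
  4. 'e' (letter)
  5. 'm' (letter)
  6. 'b' (letter)
  7. 'e' (letter)
  8. 'r' (letter)
Units from scan: 8
Sound units = 8 units


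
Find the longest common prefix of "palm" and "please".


Word 1: "palm"
Word 2: "please"
Comparing from start:
  Pos 0: 'p' == 'p'
  Pos 1: 'a' != 'l' (stop)
LCP = "p" (length 1)


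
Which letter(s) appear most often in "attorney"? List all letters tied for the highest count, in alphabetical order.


Word: "attorney"
Letter counts:
  'a': 1
  'e': 1
  'n': 1
  'o': 1
  'r': 1
  't': 2
  'y': 1
Maximum count = 2
Most frequent = 't' (2 times each)


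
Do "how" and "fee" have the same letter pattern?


Pattern of "how": [0, 1, 2]
Pattern of "fee": [0, 1, 1]
Patterns do not match
Same pattern = No


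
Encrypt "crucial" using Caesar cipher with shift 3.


Word: "crucial"
Shift: 3
Each letter → (letter + shift) mod 26:
  'c' (2) + 3 = 5 → 'f'
  'r' (17) + 3 = 20 → 'u'
  'u' (20) + 3 = 23 → 'x'
  'c' (2) + 3 = 5 → 'f'
  'i' (8) + 3 = 11 → 'l'
  'a' (0) + 3 = 3 → 'd'
  'l' (11) + 3 = 14 → 'o'
Result = "fuxfldo"


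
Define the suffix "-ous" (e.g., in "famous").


Suffix: -ous
Example: famous (fame + -ous, with a spelling change)
Meaning = having quality of


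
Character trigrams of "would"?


Word: "would" (length 5)
Number of trigrams = 5 - 3 + 1 = 3
  Position 0: "wou"
  Position 1: "oul"
  Position 2: "uld"
Trigrams = "wou", "oul", "uld"


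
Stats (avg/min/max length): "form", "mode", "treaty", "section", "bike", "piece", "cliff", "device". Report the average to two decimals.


Lengths: "form"=4, "mode"=4, "treaty"=6, "section"=7, "bike"=4, "piece"=5, "cliff"=5, "device"=6
Sum = 41, Count = 8
Average = 41/8 = 5.13
= avg=5.13, min=4, max=7


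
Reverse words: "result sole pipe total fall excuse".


Original: "result sole pipe total fall excuse"
Words (1..n): result | sole | pipe | total | fall | excuse
Reversed (n..1): excuse | fall | total | pipe | sole | result
Result = "excuse fall total pipe sole result"


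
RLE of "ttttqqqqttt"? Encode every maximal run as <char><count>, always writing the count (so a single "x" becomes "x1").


String: "ttttqqqqttt"
Scanning for consecutive runs:
  't' x 4
  'q' x 4
  't' x 3
RLE = "t4q4t3"


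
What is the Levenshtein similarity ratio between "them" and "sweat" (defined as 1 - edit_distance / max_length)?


Word 1: "them" (length 4)
Word 2: "sweat" (length 5)
One optimal edit sequence:
  1. substitute 't' -> 's'  (+1)
  2. substitute 'h' -> 'w'  (+1)
  3. keep 'e'
  4. insert 'a'  (+1)
  5. substitute 'm' -> 't'  (+1)
Edit distance = 4
Max length = max(4, 5) = 5
Similarity = 1 - 4/5
= 0.2000


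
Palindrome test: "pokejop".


Word: "pokejop"
Reversed: "pojekop"
Forward == Backward? pokejop != pojekop
Palindrome = No


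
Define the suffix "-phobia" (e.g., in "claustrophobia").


Suffix: -phobia
As in: claustrophobia -> claustro- + -phobia
Meaning = fear of


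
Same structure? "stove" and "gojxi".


Pattern of "stove": [0, 1, 2, 3, 4]
Pattern of "gojxi": [0, 1, 2, 3, 4]
Patterns match
Same pattern = Yes


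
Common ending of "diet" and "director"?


Word 1: "diet"
Word 2: "director"
Comparing from end:
  Pos -1: 't' != 'r' (stop)
LCS = "" (length 0)


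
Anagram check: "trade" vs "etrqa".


Word 1: "trade" → sorted: adert
Word 2: "etrqa" → sorted: aeqrt
Same letters? adert != aeqrt
Anagram = No


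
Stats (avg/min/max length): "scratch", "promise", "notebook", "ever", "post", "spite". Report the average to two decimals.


Lengths: "scratch"=7, "promise"=7, "notebook"=8, "ever"=4, "post"=4, "spite"=5
Sum = 35, Count = 6
Average = 35/6 = 5.83
= avg=5.83, min=4, max=8


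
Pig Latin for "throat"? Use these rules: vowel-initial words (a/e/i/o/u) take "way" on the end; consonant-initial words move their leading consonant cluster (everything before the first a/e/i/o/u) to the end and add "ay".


Word: "throat"
Starts with consonant(s) → move to end, add 'ay'
Consonant cluster: "thr"
Pig Latin = "oatthray"


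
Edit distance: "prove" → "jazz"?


Word 1: "prove" (length 5)
Word 2: "jazz" (length 4)
One optimal edit sequence (insert/delete/substitute each cost 1):
  1. delete 'p'  (+1)
  2. substitute 'r' -> 'j'  (+1)
  3. substitute 'o' -> 'a'  (+1)
  4. substitute 'v' -> 'z'  (+1)
  5. substitute 'e' -> 'z'  (+1)
Total edit operations: 5
Edit distance = 5


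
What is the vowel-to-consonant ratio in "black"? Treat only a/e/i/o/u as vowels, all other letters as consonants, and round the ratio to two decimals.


Word: "black"
Vowels (a,e,i,o,u): 1
Consonants: 4
Ratio = 1/4
= 0.25


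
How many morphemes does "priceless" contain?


Word: "priceless"
Morphemes: price | -less
Each morpheme carries meaning
= 2 morphemes


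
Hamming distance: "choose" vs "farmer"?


Comparing character by character (same length = 6):
  Pos 0: 'c' vs 'f' !=
  Pos 1: 'h' vs 'a' !=
  Pos 2: 'o' vs 'r' !=
  Pos 3: 'o' vs 'm' !=
  Pos 4: 's' vs 'e' !=
  Pos 5: 'e' vs 'r' !=
Hamming distance = 6


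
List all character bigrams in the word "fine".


Word: "fine" (length 4)
Number of bigrams = 4 - 2 + 1 = 3
  Position 0: "fi"
  Position 1: "in"
  Position 2: "ne"
Bigrams = "fi", "in", "ne"


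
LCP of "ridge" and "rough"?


Word 1: "ridge"
Word 2: "rough"
Comparing from start:
  Pos 0: 'r' == 'r'
  Pos 1: 'i' != 'o' (stop)
LCP = "r" (length 1)


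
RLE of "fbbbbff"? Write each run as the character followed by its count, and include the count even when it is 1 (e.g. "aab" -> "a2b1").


String: "fbbbbff"
Scanning for consecutive runs:
  'f' x 1
  'b' x 4
  'f' x 2
RLE = "f1b4f2"


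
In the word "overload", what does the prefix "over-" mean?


Prefix: over-
As in: overload -> over- + load
Meaning = excessive


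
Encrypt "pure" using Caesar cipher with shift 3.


Word: "pure"
Shift: 3
Each letter → (letter + shift) mod 26:
  'p' (15) + 3 = 18 → 's'
  'u' (20) + 3 = 23 → 'x'
  'r' (17) + 3 = 20 → 'u'
  'e' (4) + 3 = 7 → 'h'
Result = "sxuh"


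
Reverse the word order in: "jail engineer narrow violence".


Original: "jail engineer narrow violence"
Words (1..n): jail | engineer | narrow | violence
Reversed (n..1): violence | narrow | engineer | jail
Result = "violence narrow engineer jail"


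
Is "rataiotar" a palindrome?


Word: "rataiotar"
Reversed: "ratoiatar"
Forward == Backward? rataiotar != ratoiatar
Palindrome = No


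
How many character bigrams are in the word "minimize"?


Word: "minimize" (length 8)
Number of 2-grams = length - 2 + 1 = 8 - 2 + 1
= 7


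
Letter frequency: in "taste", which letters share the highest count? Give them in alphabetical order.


Word: "taste"
Letter counts:
  'a': 1
  'e': 1
  's': 1
  't': 2
Maximum count = 2
Most frequent = 't' (2 times each)


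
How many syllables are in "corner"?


Word: "corner"
Syllable breakdown: cor-ner
Counting: 2 parts
= 2 syllables


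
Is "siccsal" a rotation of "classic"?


Word: "classic", Candidate: "siccsal"
Method: check if candidate is substring of word+word
"classicclassic" contains "siccsal"? No
Is rotation = No


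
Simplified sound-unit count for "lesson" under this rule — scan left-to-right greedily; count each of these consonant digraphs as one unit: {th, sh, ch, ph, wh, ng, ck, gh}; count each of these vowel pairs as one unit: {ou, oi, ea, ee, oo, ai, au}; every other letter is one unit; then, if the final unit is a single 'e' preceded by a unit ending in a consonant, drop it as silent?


Word: "lesson" (6 letters)
Left-to-right scan:
  1. 'l' (letter)
  2. 'e' (letter)
  3. 's' (letter)
  4. 's' (letter)
  5. 'o' (letter)
  6. 'n' (letter)
Units from scan: 6
Sound units = 6 units


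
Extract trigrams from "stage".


Word: "stage" (length 5)
Number of trigrams = 5 - 3 + 1 = 3
  Position 0: "sta"
  Position 1: "tag"
  Position 2: "age"
Trigrams = "sta", "tag", "age"


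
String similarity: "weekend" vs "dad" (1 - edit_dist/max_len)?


Word 1: "weekend" (length 7)
Word 2: "dad" (length 3)
One optimal edit sequence:
  1. delete 'w'  (+1)
  2. delete 'e'  (+1)
  3. delete 'e'  (+1)
  4. delete 'k'  (+1)
  5. substitute 'e' -> 'd'  (+1)
  6. substitute 'n' -> 'a'  (+1)
  7. keep 'd'
Edit distance = 6
Max length = max(7, 3) = 7
Similarity = 1 - 6/7
= 0.1429


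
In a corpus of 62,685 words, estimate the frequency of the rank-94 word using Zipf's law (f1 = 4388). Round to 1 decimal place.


Zipf's law: f(r) = f(1) / r
f(1) = 4388
f(94) = 4388 / 94
= 46.7 occurrences


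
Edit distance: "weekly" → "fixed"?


Word 1: "weekly" (length 6)
Word 2: "fixed" (length 5)
One optimal edit sequence (insert/delete/substitute each cost 1):
  1. delete 'w'  (+1)
  2. substitute 'e' -> 'f'  (+1)
  3. substitute 'e' -> 'i'  (+1)
  4. substitute 'k' -> 'x'  (+1)
  5. substitute 'l' -> 'e'  (+1)
  6. substitute 'y' -> 'd'  (+1)
Total edit operations: 6
Edit distance = 6


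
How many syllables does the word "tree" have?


Word: "tree"
Syllable breakdown: tree
Counting: 1 part
= 1 syllable


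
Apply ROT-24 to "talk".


Word: "talk"
Shift: 24
Each letter → (letter + shift) mod 26:
  't' (19) + 24 = 17 → 'r'
  'a' (0) + 24 = 24 → 'y'
  'l' (11) + 24 = 9 → 'j'
  'k' (10) + 24 = 8 → 'i'
Result = "ryji"


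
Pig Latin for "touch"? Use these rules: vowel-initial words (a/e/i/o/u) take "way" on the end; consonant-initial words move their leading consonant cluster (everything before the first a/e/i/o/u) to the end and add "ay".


Word: "touch"
Starts with consonant(s) → move to end, add 'ay'
Consonant cluster: "t"
Pig Latin = "ouchtay"


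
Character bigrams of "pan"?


Word: "pan" (length 3)
Number of bigrams = 3 - 2 + 1 = 2
  Position 0: "pa"
  Position 1: "an"
Bigrams = "pa", "an"


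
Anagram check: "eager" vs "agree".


Word 1: "eager" → sorted: aeegr
Word 2: "agree" → sorted: aeegr
Same letters? aeegr == aeegr
Anagram = Yes


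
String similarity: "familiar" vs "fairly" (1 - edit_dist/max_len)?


Word 1: "familiar" (length 8)
Word 2: "fairly" (length 6)
One optimal edit sequence:
  1. keep 'f'
  2. keep 'a'
  3. delete 'm'  (+1)
  4. keep 'i'
  5. delete 'l'  (+1)
  6. substitute 'i' -> 'r'  (+1)
  7. substitute 'a' -> 'l'  (+1)
  8. substitute 'r' -> 'y'  (+1)
Edit distance = 5
Max length = max(8, 6) = 8
Similarity = 1 - 5/8
= 0.3750


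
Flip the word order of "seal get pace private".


Original: "seal get pace private"
Words (1..n): seal | get | pace | private
Reversed (n..1): private | pace | get | seal
Result = "private pace get seal"


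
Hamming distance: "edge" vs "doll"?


Comparing character by character (same length = 4):
  Pos 0: 'e' vs 'd' !=
  Pos 1: 'd' vs 'o' !=
  Pos 2: 'g' vs 'l' !=
  Pos 3: 'e' vs 'l' !=
Hamming distance = 4


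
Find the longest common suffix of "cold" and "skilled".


Word 1: "cold"
Word 2: "skilled"
Comparing from end:
  Pos -1: 'd' == 'd'
  Pos -2: 'l' != 'e' (stop)
LCS = "d" (length 1)


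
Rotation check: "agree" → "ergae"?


Word: "agree", Candidate: "ergae"
Method: check if candidate is substring of word+word
"agreeagree" contains "ergae"? No
Is rotation = No


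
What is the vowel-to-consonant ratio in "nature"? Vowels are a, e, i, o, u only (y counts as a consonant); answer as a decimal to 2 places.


Word: "nature"
Vowels (a,e,i,o,u): 3
Consonants: 3
Ratio = 3/3
= 1.00


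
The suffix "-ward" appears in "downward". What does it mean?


Suffix: -ward
Example: downward (down + -ward)
Meaning = in the direction of


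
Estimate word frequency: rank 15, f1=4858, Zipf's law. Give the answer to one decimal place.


Zipf's law: f(r) = f(1) / r
f(1) = 4858
f(15) = 4858 / 15
= 323.9 occurrences


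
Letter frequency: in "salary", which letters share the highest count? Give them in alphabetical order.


Word: "salary"
Letter counts:
  'a': 2
  'l': 1
  'r': 1
  's': 1
  'y': 1
Maximum count = 2
Most frequent = 'a' (2 times each)


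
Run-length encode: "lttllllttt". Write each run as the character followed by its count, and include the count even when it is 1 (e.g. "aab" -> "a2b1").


String: "lttllllttt"
Scanning for consecutive runs:
  'l' x 1
  't' x 2
  'l' x 4
  't' x 3
RLE = "l1t2l4t3"


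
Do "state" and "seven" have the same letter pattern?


Pattern of "state": [0, 1, 2, 1, 3]
Pattern of "seven": [0, 1, 2, 1, 3]
Patterns match
Same pattern = Yes


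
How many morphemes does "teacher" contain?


Word: "teacher"
Morphemes: teach / -er
Each morpheme carries meaning
= 2 morphemes


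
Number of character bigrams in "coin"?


Word: "coin" (length 4)
Number of 2-grams = length - 2 + 1 = 4 - 2 + 1
= 3


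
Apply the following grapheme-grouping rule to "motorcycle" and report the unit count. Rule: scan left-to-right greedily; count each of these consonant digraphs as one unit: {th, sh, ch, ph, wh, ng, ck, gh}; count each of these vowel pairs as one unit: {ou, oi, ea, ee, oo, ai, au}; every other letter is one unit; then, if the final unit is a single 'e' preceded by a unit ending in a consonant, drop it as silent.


Word: "motorcycle" (10 letters)
Left-to-right scan:
  [1] 'm' (letter)
  [2] 'o' (letter)
  [3] 't' (letter)
  [4] 'o' (letter)
  [5] 'r' (letter)
  [6] 'c' (letter)
  [7] 'y' (letter)
  [8] 'c' (letter)
  [9] 'l' (letter)
  [10] 'e' (letter)
Units from scan: 10
Final unit is 'e' after a consonant -> drop as silent (-1)
Sound units = 9 units


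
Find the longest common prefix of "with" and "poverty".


Word 1: "with"
Word 2: "poverty"
Comparing from start:
  Pos 0: 'w' != 'p' (stop)
LCP = "" (length 0)


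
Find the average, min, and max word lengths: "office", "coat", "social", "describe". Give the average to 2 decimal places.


Lengths: "office"=6, "coat"=4, "social"=6, "describe"=8
Sum = 24, Count = 4
Average = 24/4 = 6.00
= avg=6.00, min=4, max=8


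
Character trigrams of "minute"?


Word: "minute" (length 6)
Number of trigrams = 6 - 3 + 1 = 4
  Position 0: "min"
  Position 1: "inu"
  Position 2: "nut"
  Position 3: "ute"
Trigrams = "min", "inu", "nut", "ute"


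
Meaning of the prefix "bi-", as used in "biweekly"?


Prefix: bi-
As in: biweekly -> bi- + weekly
Meaning = two


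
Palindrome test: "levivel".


Word: "levivel"
Reversed: "levivel"
Forward == Backward? levivel == levivel
Palindrome = Yes


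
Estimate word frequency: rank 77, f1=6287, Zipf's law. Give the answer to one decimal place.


Zipf's law: f(r) = f(1) / r
f(1) = 6287
f(77) = 6287 / 77
= 81.6 occurrences


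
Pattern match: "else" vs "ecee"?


Pattern of "else": [0, 1, 2, 0]
Pattern of "ecee": [0, 1, 0, 0]
Patterns do not match
Same pattern = No


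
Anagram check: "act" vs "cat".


Word 1: "act" → sorted: act
Word 2: "cat" → sorted: act
Same letters? act == act
Anagram = Yes


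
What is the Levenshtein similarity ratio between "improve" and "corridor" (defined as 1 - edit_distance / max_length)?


Word 1: "improve" (length 7)
Word 2: "corridor" (length 8)
One optimal edit sequence:
  1. substitute 'i' -> 'c'  (+1)
  2. substitute 'm' -> 'o'  (+1)
  3. substitute 'p' -> 'r'  (+1)
  4. keep 'r'
  5. insert 'i'  (+1)
  6. substitute 'o' -> 'd'  (+1)
  7. substitute 'v' -> 'o'  (+1)
  8. substitute 'e' -> 'r'  (+1)
Edit distance = 7
Max length = max(7, 8) = 8
Similarity = 1 - 7/8
= 0.1250


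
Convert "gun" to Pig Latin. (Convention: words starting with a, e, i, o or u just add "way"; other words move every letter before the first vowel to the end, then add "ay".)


Word: "gun"
Starts with consonant(s) → move to end, add 'ay'
Consonant cluster: "g"
Pig Latin = "ungay"


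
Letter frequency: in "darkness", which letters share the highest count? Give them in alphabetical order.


Word: "darkness"
Letter counts:
  'a': 1
  'd': 1
  'e': 1
  'k': 1
  'n': 1
  'r': 1
  's': 2
Maximum count = 2
Most frequent = 's' (2 times each)


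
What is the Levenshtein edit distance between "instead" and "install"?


Word 1: "instead" (length 7)
Word 2: "install" (length 7)
One optimal edit sequence (insert/delete/substitute each cost 1):
  1. keep 'i'
  2. keep 'n'
  3. keep 's'
  4. keep 't'
  5. substitute 'e' -> 'a'  (+1)
  6. substitute 'a' -> 'l'  (+1)
  7. substitute 'd' -> 'l'  (+1)
Total edit operations: 3
Edit distance = 3


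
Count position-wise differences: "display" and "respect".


Comparing character by character (same length = 7):
  Pos 0: 'd' vs 'r' !=
  Pos 1: 'i' vs 'e' !=
  Pos 2: 's' vs 's' =
  Pos 3: 'p' vs 'p' =
  Pos 4: 'l' vs 'e' !=
  Pos 5: 'a' vs 'c' !=
  Pos 6: 'y' vs 't' !=
Hamming distance = 5


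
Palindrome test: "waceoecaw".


Word: "waceoecaw"
Reversed: "waceoecaw"
Forward == Backward? waceoecaw == waceoecaw
Palindrome = Yes
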